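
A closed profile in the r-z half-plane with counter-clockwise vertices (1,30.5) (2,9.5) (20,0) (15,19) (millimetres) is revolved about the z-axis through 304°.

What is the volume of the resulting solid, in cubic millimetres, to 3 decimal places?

Profile (r,z), 4 vertices: (1,30.5) (2,9.5) (20,0) (15,19)
edge 0: (1,30.5)→(2,9.5)  cross = 1·9.5 − 2·30.5 = -51.5000; (r_i+r_j)·cross = 3·-51.5000 = -154.5000
edge 1: (2,9.5)→(20,0)  cross = 2·0 − 20·9.5 = -190.0000; (r_i+r_j)·cross = 22·-190.0000 = -4180.0000
edge 2: (20,0)→(15,19)  cross = 20·19 − 15·0 = 380.0000; (r_i+r_j)·cross = 35·380.0000 = 13300.0000
edge 3: (15,19)→(1,30.5)  cross = 15·30.5 − 1·19 = 438.5000; (r_i+r_j)·cross = 16·438.5000 = 7016.0000
Σcross = 577.0000 → A = |Σcross|/2 = 288.5000 mm²
Σ(r_i+r_j)·cross = 15981.5000 → first moment M = |Σ|/6 = 2663.5833
R_c = M/A = 2663.5833/288.5000 = 9.2325 mm
θ = 304° = 5.305801 rad
V = θ·R_c·A = 5.305801·9.2325·288.5000 = 14132.443 mm³

Volume = 14132.443 mm³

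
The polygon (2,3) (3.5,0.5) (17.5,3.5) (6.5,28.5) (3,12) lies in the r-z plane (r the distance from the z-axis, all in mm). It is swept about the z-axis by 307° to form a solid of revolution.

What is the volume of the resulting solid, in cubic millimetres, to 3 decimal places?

Volume = 10090.310 mm³

Profile (r,z), 5 vertices: (2,3) (3.5,0.5) (17.5,3.5) (6.5,28.5) (3,12)
edge 0: (2,3)→(3.5,0.5)  cross = 2·0.5 − 3.5·3 = -9.5000; (r_i+r_j)·cross = 5.5·-9.5000 = -52.2500
edge 1: (3.5,0.5)→(17.5,3.5)  cross = 3.5·3.5 − 17.5·0.5 = 3.5000; (r_i+r_j)·cross = 21·3.5000 = 73.5000
edge 2: (17.5,3.5)→(6.5,28.5)  cross = 17.5·28.5 − 6.5·3.5 = 476.0000; (r_i+r_j)·cross = 24·476.0000 = 11424.0000
edge 3: (6.5,28.5)→(3,12)  cross = 6.5·12 − 3·28.5 = -7.5000; (r_i+r_j)·cross = 9.5·-7.5000 = -71.2500
edge 4: (3,12)→(2,3)  cross = 3·3 − 2·12 = -15.0000; (r_i+r_j)·cross = 5·-15.0000 = -75.0000
Σcross = 447.5000 → A = |Σcross|/2 = 223.7500 mm²
Σ(r_i+r_j)·cross = 11299.0000 → first moment M = |Σ|/6 = 1883.1667
R_c = M/A = 1883.1667/223.7500 = 8.4164 mm
θ = 307° = 5.358161 rad
V = θ·R_c·A = 5.358161·8.4164·223.7500 = 10090.310 mm³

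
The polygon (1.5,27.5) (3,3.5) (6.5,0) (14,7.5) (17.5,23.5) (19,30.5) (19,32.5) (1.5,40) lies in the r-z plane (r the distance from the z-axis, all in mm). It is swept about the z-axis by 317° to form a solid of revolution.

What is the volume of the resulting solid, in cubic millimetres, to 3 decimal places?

Profile (r,z), 8 vertices: (1.5,27.5) (3,3.5) (6.5,0) (14,7.5) (17.5,23.5) (19,30.5) (19,32.5) (1.5,40)
edge 0: (1.5,27.5)→(3,3.5)  cross = 1.5·3.5 − 3·27.5 = -77.2500; (r_i+r_j)·cross = 4.5·-77.2500 = -347.6250
edge 1: (3,3.5)→(6.5,0)  cross = 3·0 − 6.5·3.5 = -22.7500; (r_i+r_j)·cross = 9.5·-22.7500 = -216.1250
edge 2: (6.5,0)→(14,7.5)  cross = 6.5·7.5 − 14·0 = 48.7500; (r_i+r_j)·cross = 20.5·48.7500 = 999.3750
edge 3: (14,7.5)→(17.5,23.5)  cross = 14·23.5 − 17.5·7.5 = 197.7500; (r_i+r_j)·cross = 31.5·197.7500 = 6229.1250
edge 4: (17.5,23.5)→(19,30.5)  cross = 17.5·30.5 − 19·23.5 = 87.2500; (r_i+r_j)·cross = 36.5·87.2500 = 3184.6250
edge 5: (19,30.5)→(19,32.5)  cross = 19·32.5 − 19·30.5 = 38.0000; (r_i+r_j)·cross = 38·38.0000 = 1444.0000
edge 6: (19,32.5)→(1.5,40)  cross = 19·40 − 1.5·32.5 = 711.2500; (r_i+r_j)·cross = 20.5·711.2500 = 14580.6250
edge 7: (1.5,40)→(1.5,27.5)  cross = 1.5·27.5 − 1.5·40 = -18.7500; (r_i+r_j)·cross = 3·-18.7500 = -56.2500
Σcross = 964.2500 → A = |Σcross|/2 = 482.1250 mm²
Σ(r_i+r_j)·cross = 25817.7500 → first moment M = |Σ|/6 = 4302.9583
R_c = M/A = 4302.9583/482.1250 = 8.9250 mm
θ = 317° = 5.532694 rad
V = θ·R_c·A = 5.532694·8.9250·482.1250 = 23806.951 mm³

Volume = 23806.951 mm³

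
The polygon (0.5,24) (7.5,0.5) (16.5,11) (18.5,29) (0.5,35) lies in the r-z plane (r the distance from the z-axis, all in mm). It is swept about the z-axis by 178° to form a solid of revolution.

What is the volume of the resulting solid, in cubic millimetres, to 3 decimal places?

Volume = 11386.263 mm³

Profile (r,z), 5 vertices: (0.5,24) (7.5,0.5) (16.5,11) (18.5,29) (0.5,35)
edge 0: (0.5,24)→(7.5,0.5)  cross = 0.5·0.5 − 7.5·24 = -179.7500; (r_i+r_j)·cross = 8·-179.7500 = -1438.0000
edge 1: (7.5,0.5)→(16.5,11)  cross = 7.5·11 − 16.5·0.5 = 74.2500; (r_i+r_j)·cross = 24·74.2500 = 1782.0000
edge 2: (16.5,11)→(18.5,29)  cross = 16.5·29 − 18.5·11 = 275.0000; (r_i+r_j)·cross = 35·275.0000 = 9625.0000
edge 3: (18.5,29)→(0.5,35)  cross = 18.5·35 − 0.5·29 = 633.0000; (r_i+r_j)·cross = 19·633.0000 = 12027.0000
edge 4: (0.5,35)→(0.5,24)  cross = 0.5·24 − 0.5·35 = -5.5000; (r_i+r_j)·cross = 1·-5.5000 = -5.5000
Σcross = 797.0000 → A = |Σcross|/2 = 398.5000 mm²
Σ(r_i+r_j)·cross = 21990.5000 → first moment M = |Σ|/6 = 3665.0833
R_c = M/A = 3665.0833/398.5000 = 9.1972 mm
θ = 178° = 3.106686 rad
V = θ·R_c·A = 3.106686·9.1972·398.5000 = 11386.263 mm³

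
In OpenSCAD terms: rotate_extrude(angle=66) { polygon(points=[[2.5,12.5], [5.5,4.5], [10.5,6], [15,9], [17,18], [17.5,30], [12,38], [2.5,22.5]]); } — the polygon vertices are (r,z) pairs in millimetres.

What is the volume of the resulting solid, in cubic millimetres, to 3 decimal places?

Profile (r,z), 8 vertices: (2.5,12.5) (5.5,4.5) (10.5,6) (15,9) (17,18) (17.5,30) (12,38) (2.5,22.5)
edge 0: (2.5,12.5)→(5.5,4.5)  cross = 2.5·4.5 − 5.5·12.5 = -57.5000; (r_i+r_j)·cross = 8·-57.5000 = -460.0000
edge 1: (5.5,4.5)→(10.5,6)  cross = 5.5·6 − 10.5·4.5 = -14.2500; (r_i+r_j)·cross = 16·-14.2500 = -228.0000
edge 2: (10.5,6)→(15,9)  cross = 10.5·9 − 15·6 = 4.5000; (r_i+r_j)·cross = 25.5·4.5000 = 114.7500
edge 3: (15,9)→(17,18)  cross = 15·18 − 17·9 = 117.0000; (r_i+r_j)·cross = 32·117.0000 = 3744.0000
edge 4: (17,18)→(17.5,30)  cross = 17·30 − 17.5·18 = 195.0000; (r_i+r_j)·cross = 34.5·195.0000 = 6727.5000
edge 5: (17.5,30)→(12,38)  cross = 17.5·38 − 12·30 = 305.0000; (r_i+r_j)·cross = 29.5·305.0000 = 8997.5000
edge 6: (12,38)→(2.5,22.5)  cross = 12·22.5 − 2.5·38 = 175.0000; (r_i+r_j)·cross = 14.5·175.0000 = 2537.5000
edge 7: (2.5,22.5)→(2.5,12.5)  cross = 2.5·12.5 − 2.5·22.5 = -25.0000; (r_i+r_j)·cross = 5·-25.0000 = -125.0000
Σcross = 699.7500 → A = |Σcross|/2 = 349.8750 mm²
Σ(r_i+r_j)·cross = 21308.2500 → first moment M = |Σ|/6 = 3551.3750
R_c = M/A = 3551.3750/349.8750 = 10.1504 mm
θ = 66° = 1.151917 rad
V = θ·R_c·A = 1.151917·10.1504·349.8750 = 4090.890 mm³

Volume = 4090.890 mm³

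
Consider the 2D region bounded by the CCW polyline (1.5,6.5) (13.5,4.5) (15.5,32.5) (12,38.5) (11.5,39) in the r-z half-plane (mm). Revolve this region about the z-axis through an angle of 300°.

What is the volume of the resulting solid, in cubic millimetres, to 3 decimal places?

Profile (r,z), 5 vertices: (1.5,6.5) (13.5,4.5) (15.5,32.5) (12,38.5) (11.5,39)
edge 0: (1.5,6.5)→(13.5,4.5)  cross = 1.5·4.5 − 13.5·6.5 = -81.0000; (r_i+r_j)·cross = 15·-81.0000 = -1215.0000
edge 1: (13.5,4.5)→(15.5,32.5)  cross = 13.5·32.5 − 15.5·4.5 = 369.0000; (r_i+r_j)·cross = 29·369.0000 = 10701.0000
edge 2: (15.5,32.5)→(12,38.5)  cross = 15.5·38.5 − 12·32.5 = 206.7500; (r_i+r_j)·cross = 27.5·206.7500 = 5685.6250
edge 3: (12,38.5)→(11.5,39)  cross = 12·39 − 11.5·38.5 = 25.2500; (r_i+r_j)·cross = 23.5·25.2500 = 593.3750
edge 4: (11.5,39)→(1.5,6.5)  cross = 11.5·6.5 − 1.5·39 = 16.2500; (r_i+r_j)·cross = 13·16.2500 = 211.2500
Σcross = 536.2500 → A = |Σcross|/2 = 268.1250 mm²
Σ(r_i+r_j)·cross = 15976.2500 → first moment M = |Σ|/6 = 2662.7083
R_c = M/A = 2662.7083/268.1250 = 9.9308 mm
θ = 300° = 5.235988 rad
V = θ·R_c·A = 5.235988·9.9308·268.1250 = 13941.908 mm³

Volume = 13941.908 mm³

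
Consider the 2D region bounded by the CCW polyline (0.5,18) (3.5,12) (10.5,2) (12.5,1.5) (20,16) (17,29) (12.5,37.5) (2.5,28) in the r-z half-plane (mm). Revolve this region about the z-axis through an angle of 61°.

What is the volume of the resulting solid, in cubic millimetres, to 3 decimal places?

Volume = 4766.708 mm³

Profile (r,z), 8 vertices: (0.5,18) (3.5,12) (10.5,2) (12.5,1.5) (20,16) (17,29) (12.5,37.5) (2.5,28)
edge 0: (0.5,18)→(3.5,12)  cross = 0.5·12 − 3.5·18 = -57.0000; (r_i+r_j)·cross = 4·-57.0000 = -228.0000
edge 1: (3.5,12)→(10.5,2)  cross = 3.5·2 − 10.5·12 = -119.0000; (r_i+r_j)·cross = 14·-119.0000 = -1666.0000
edge 2: (10.5,2)→(12.5,1.5)  cross = 10.5·1.5 − 12.5·2 = -9.2500; (r_i+r_j)·cross = 23·-9.2500 = -212.7500
edge 3: (12.5,1.5)→(20,16)  cross = 12.5·16 − 20·1.5 = 170.0000; (r_i+r_j)·cross = 32.5·170.0000 = 5525.0000
edge 4: (20,16)→(17,29)  cross = 20·29 − 17·16 = 308.0000; (r_i+r_j)·cross = 37·308.0000 = 11396.0000
edge 5: (17,29)→(12.5,37.5)  cross = 17·37.5 − 12.5·29 = 275.0000; (r_i+r_j)·cross = 29.5·275.0000 = 8112.5000
edge 6: (12.5,37.5)→(2.5,28)  cross = 12.5·28 − 2.5·37.5 = 256.2500; (r_i+r_j)·cross = 15·256.2500 = 3843.7500
edge 7: (2.5,28)→(0.5,18)  cross = 2.5·18 − 0.5·28 = 31.0000; (r_i+r_j)·cross = 3·31.0000 = 93.0000
Σcross = 855.0000 → A = |Σcross|/2 = 427.5000 mm²
Σ(r_i+r_j)·cross = 26863.5000 → first moment M = |Σ|/6 = 4477.2500
R_c = M/A = 4477.2500/427.5000 = 10.4731 mm
θ = 61° = 1.064651 rad
V = θ·R_c·A = 1.064651·10.4731·427.5000 = 4766.708 mm³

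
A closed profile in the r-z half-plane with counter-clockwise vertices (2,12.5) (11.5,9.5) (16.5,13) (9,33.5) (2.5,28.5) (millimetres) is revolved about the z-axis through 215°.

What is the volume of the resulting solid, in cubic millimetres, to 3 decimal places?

Volume = 6939.076 mm³

Profile (r,z), 5 vertices: (2,12.5) (11.5,9.5) (16.5,13) (9,33.5) (2.5,28.5)
edge 0: (2,12.5)→(11.5,9.5)  cross = 2·9.5 − 11.5·12.5 = -124.7500; (r_i+r_j)·cross = 13.5·-124.7500 = -1684.1250
edge 1: (11.5,9.5)→(16.5,13)  cross = 11.5·13 − 16.5·9.5 = -7.2500; (r_i+r_j)·cross = 28·-7.2500 = -203.0000
edge 2: (16.5,13)→(9,33.5)  cross = 16.5·33.5 − 9·13 = 435.7500; (r_i+r_j)·cross = 25.5·435.7500 = 11111.6250
edge 3: (9,33.5)→(2.5,28.5)  cross = 9·28.5 − 2.5·33.5 = 172.7500; (r_i+r_j)·cross = 11.5·172.7500 = 1986.6250
edge 4: (2.5,28.5)→(2,12.5)  cross = 2.5·12.5 − 2·28.5 = -25.7500; (r_i+r_j)·cross = 4.5·-25.7500 = -115.8750
Σcross = 450.7500 → A = |Σcross|/2 = 225.3750 mm²
Σ(r_i+r_j)·cross = 11095.2500 → first moment M = |Σ|/6 = 1849.2083
R_c = M/A = 1849.2083/225.3750 = 8.2050 mm
θ = 215° = 3.752458 rad
V = θ·R_c·A = 3.752458·8.2050·225.3750 = 6939.076 mm³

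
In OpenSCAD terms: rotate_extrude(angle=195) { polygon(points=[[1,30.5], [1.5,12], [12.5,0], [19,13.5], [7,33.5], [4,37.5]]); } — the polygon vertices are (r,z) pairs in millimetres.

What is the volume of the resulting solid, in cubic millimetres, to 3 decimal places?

Volume = 10811.017 mm³

Profile (r,z), 6 vertices: (1,30.5) (1.5,12) (12.5,0) (19,13.5) (7,33.5) (4,37.5)
edge 0: (1,30.5)→(1.5,12)  cross = 1·12 − 1.5·30.5 = -33.7500; (r_i+r_j)·cross = 2.5·-33.7500 = -84.3750
edge 1: (1.5,12)→(12.5,0)  cross = 1.5·0 − 12.5·12 = -150.0000; (r_i+r_j)·cross = 14·-150.0000 = -2100.0000
edge 2: (12.5,0)→(19,13.5)  cross = 12.5·13.5 − 19·0 = 168.7500; (r_i+r_j)·cross = 31.5·168.7500 = 5315.6250
edge 3: (19,13.5)→(7,33.5)  cross = 19·33.5 − 7·13.5 = 542.0000; (r_i+r_j)·cross = 26·542.0000 = 14092.0000
edge 4: (7,33.5)→(4,37.5)  cross = 7·37.5 − 4·33.5 = 128.5000; (r_i+r_j)·cross = 11·128.5000 = 1413.5000
edge 5: (4,37.5)→(1,30.5)  cross = 4·30.5 − 1·37.5 = 84.5000; (r_i+r_j)·cross = 5·84.5000 = 422.5000
Σcross = 740.0000 → A = |Σcross|/2 = 370.0000 mm²
Σ(r_i+r_j)·cross = 19059.2500 → first moment M = |Σ|/6 = 3176.5417
R_c = M/A = 3176.5417/370.0000 = 8.5852 mm
θ = 195° = 3.403392 rad
V = θ·R_c·A = 3.403392·8.5852·370.0000 = 10811.017 mm³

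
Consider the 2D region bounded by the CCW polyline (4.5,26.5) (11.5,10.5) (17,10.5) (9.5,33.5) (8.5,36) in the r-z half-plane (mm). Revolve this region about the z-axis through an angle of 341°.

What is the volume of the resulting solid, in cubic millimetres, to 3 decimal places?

Profile (r,z), 5 vertices: (4.5,26.5) (11.5,10.5) (17,10.5) (9.5,33.5) (8.5,36)
edge 0: (4.5,26.5)→(11.5,10.5)  cross = 4.5·10.5 − 11.5·26.5 = -257.5000; (r_i+r_j)·cross = 16·-257.5000 = -4120.0000
edge 1: (11.5,10.5)→(17,10.5)  cross = 11.5·10.5 − 17·10.5 = -57.7500; (r_i+r_j)·cross = 28.5·-57.7500 = -1645.8750
edge 2: (17,10.5)→(9.5,33.5)  cross = 17·33.5 − 9.5·10.5 = 469.7500; (r_i+r_j)·cross = 26.5·469.7500 = 12448.3750
edge 3: (9.5,33.5)→(8.5,36)  cross = 9.5·36 − 8.5·33.5 = 57.2500; (r_i+r_j)·cross = 18·57.2500 = 1030.5000
edge 4: (8.5,36)→(4.5,26.5)  cross = 8.5·26.5 − 4.5·36 = 63.2500; (r_i+r_j)·cross = 13·63.2500 = 822.2500
Σcross = 275.0000 → A = |Σcross|/2 = 137.5000 mm²
Σ(r_i+r_j)·cross = 8535.2500 → first moment M = |Σ|/6 = 1422.5417
R_c = M/A = 1422.5417/137.5000 = 10.3458 mm
θ = 341° = 5.951573 rad
V = θ·R_c·A = 5.951573·10.3458·137.5000 = 8466.360 mm³

Volume = 8466.360 mm³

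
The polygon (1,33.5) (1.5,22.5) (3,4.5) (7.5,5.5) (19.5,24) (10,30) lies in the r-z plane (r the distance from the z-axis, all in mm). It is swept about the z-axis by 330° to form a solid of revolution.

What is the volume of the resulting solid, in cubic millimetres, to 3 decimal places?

Profile (r,z), 6 vertices: (1,33.5) (1.5,22.5) (3,4.5) (7.5,5.5) (19.5,24) (10,30)
edge 0: (1,33.5)→(1.5,22.5)  cross = 1·22.5 − 1.5·33.5 = -27.7500; (r_i+r_j)·cross = 2.5·-27.7500 = -69.3750
edge 1: (1.5,22.5)→(3,4.5)  cross = 1.5·4.5 − 3·22.5 = -60.7500; (r_i+r_j)·cross = 4.5·-60.7500 = -273.3750
edge 2: (3,4.5)→(7.5,5.5)  cross = 3·5.5 − 7.5·4.5 = -17.2500; (r_i+r_j)·cross = 10.5·-17.2500 = -181.1250
edge 3: (7.5,5.5)→(19.5,24)  cross = 7.5·24 − 19.5·5.5 = 72.7500; (r_i+r_j)·cross = 27·72.7500 = 1964.2500
edge 4: (19.5,24)→(10,30)  cross = 19.5·30 − 10·24 = 345.0000; (r_i+r_j)·cross = 29.5·345.0000 = 10177.5000
edge 5: (10,30)→(1,33.5)  cross = 10·33.5 − 1·30 = 305.0000; (r_i+r_j)·cross = 11·305.0000 = 3355.0000
Σcross = 617.0000 → A = |Σcross|/2 = 308.5000 mm²
Σ(r_i+r_j)·cross = 14972.8750 → first moment M = |Σ|/6 = 2495.4792
R_c = M/A = 2495.4792/308.5000 = 8.0891 mm
θ = 330° = 5.759587 rad
V = θ·R_c·A = 5.759587·8.0891·308.5000 = 14372.928 mm³

Volume = 14372.928 mm³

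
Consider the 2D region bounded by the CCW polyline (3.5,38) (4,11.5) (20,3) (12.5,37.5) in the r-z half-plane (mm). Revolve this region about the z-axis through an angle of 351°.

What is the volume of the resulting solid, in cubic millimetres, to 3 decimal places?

Volume = 23060.831 mm³

Profile (r,z), 4 vertices: (3.5,38) (4,11.5) (20,3) (12.5,37.5)
edge 0: (3.5,38)→(4,11.5)  cross = 3.5·11.5 − 4·38 = -111.7500; (r_i+r_j)·cross = 7.5·-111.7500 = -838.1250
edge 1: (4,11.5)→(20,3)  cross = 4·3 − 20·11.5 = -218.0000; (r_i+r_j)·cross = 24·-218.0000 = -5232.0000
edge 2: (20,3)→(12.5,37.5)  cross = 20·37.5 − 12.5·3 = 712.5000; (r_i+r_j)·cross = 32.5·712.5000 = 23156.2500
edge 3: (12.5,37.5)→(3.5,38)  cross = 12.5·38 − 3.5·37.5 = 343.7500; (r_i+r_j)·cross = 16·343.7500 = 5500.0000
Σcross = 726.5000 → A = |Σcross|/2 = 363.2500 mm²
Σ(r_i+r_j)·cross = 22586.1250 → first moment M = |Σ|/6 = 3764.3542
R_c = M/A = 3764.3542/363.2500 = 10.3630 mm
θ = 351° = 6.126106 rad
V = θ·R_c·A = 6.126106·10.3630·363.2500 = 23060.831 mm³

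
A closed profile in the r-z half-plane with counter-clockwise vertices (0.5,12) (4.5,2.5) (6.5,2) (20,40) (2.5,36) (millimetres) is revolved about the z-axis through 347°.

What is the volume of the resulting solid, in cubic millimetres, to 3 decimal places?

Volume = 19655.193 mm³

Profile (r,z), 5 vertices: (0.5,12) (4.5,2.5) (6.5,2) (20,40) (2.5,36)
edge 0: (0.5,12)→(4.5,2.5)  cross = 0.5·2.5 − 4.5·12 = -52.7500; (r_i+r_j)·cross = 5·-52.7500 = -263.7500
edge 1: (4.5,2.5)→(6.5,2)  cross = 4.5·2 − 6.5·2.5 = -7.2500; (r_i+r_j)·cross = 11·-7.2500 = -79.7500
edge 2: (6.5,2)→(20,40)  cross = 6.5·40 − 20·2 = 220.0000; (r_i+r_j)·cross = 26.5·220.0000 = 5830.0000
edge 3: (20,40)→(2.5,36)  cross = 20·36 − 2.5·40 = 620.0000; (r_i+r_j)·cross = 22.5·620.0000 = 13950.0000
edge 4: (2.5,36)→(0.5,12)  cross = 2.5·12 − 0.5·36 = 12.0000; (r_i+r_j)·cross = 3·12.0000 = 36.0000
Σcross = 792.0000 → A = |Σcross|/2 = 396.0000 mm²
Σ(r_i+r_j)·cross = 19472.5000 → first moment M = |Σ|/6 = 3245.4167
R_c = M/A = 3245.4167/396.0000 = 8.1955 mm
θ = 347° = 6.056293 rad
V = θ·R_c·A = 6.056293·8.1955·396.0000 = 19655.193 mm³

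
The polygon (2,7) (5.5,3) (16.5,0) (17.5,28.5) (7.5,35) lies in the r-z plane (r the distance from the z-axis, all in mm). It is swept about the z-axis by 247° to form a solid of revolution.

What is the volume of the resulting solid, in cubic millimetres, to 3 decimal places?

Profile (r,z), 5 vertices: (2,7) (5.5,3) (16.5,0) (17.5,28.5) (7.5,35)
edge 0: (2,7)→(5.5,3)  cross = 2·3 − 5.5·7 = -32.5000; (r_i+r_j)·cross = 7.5·-32.5000 = -243.7500
edge 1: (5.5,3)→(16.5,0)  cross = 5.5·0 − 16.5·3 = -49.5000; (r_i+r_j)·cross = 22·-49.5000 = -1089.0000
edge 2: (16.5,0)→(17.5,28.5)  cross = 16.5·28.5 − 17.5·0 = 470.2500; (r_i+r_j)·cross = 34·470.2500 = 15988.5000
edge 3: (17.5,28.5)→(7.5,35)  cross = 17.5·35 − 7.5·28.5 = 398.7500; (r_i+r_j)·cross = 25·398.7500 = 9968.7500
edge 4: (7.5,35)→(2,7)  cross = 7.5·7 − 2·35 = -17.5000; (r_i+r_j)·cross = 9.5·-17.5000 = -166.2500
Σcross = 769.5000 → A = |Σcross|/2 = 384.7500 mm²
Σ(r_i+r_j)·cross = 24458.2500 → first moment M = |Σ|/6 = 4076.3750
R_c = M/A = 4076.3750/384.7500 = 10.5949 mm
θ = 247° = 4.310963 rad
V = θ·R_c·A = 4.310963·10.5949·384.7500 = 17573.103 mm³

Volume = 17573.103 mm³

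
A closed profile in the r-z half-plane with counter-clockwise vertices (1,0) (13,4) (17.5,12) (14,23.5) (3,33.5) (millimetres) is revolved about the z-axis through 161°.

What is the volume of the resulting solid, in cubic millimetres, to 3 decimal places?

Volume = 7953.122 mm³

Profile (r,z), 5 vertices: (1,0) (13,4) (17.5,12) (14,23.5) (3,33.5)
edge 0: (1,0)→(13,4)  cross = 1·4 − 13·0 = 4.0000; (r_i+r_j)·cross = 14·4.0000 = 56.0000
edge 1: (13,4)→(17.5,12)  cross = 13·12 − 17.5·4 = 86.0000; (r_i+r_j)·cross = 30.5·86.0000 = 2623.0000
edge 2: (17.5,12)→(14,23.5)  cross = 17.5·23.5 − 14·12 = 243.2500; (r_i+r_j)·cross = 31.5·243.2500 = 7662.3750
edge 3: (14,23.5)→(3,33.5)  cross = 14·33.5 − 3·23.5 = 398.5000; (r_i+r_j)·cross = 17·398.5000 = 6774.5000
edge 4: (3,33.5)→(1,0)  cross = 3·0 − 1·33.5 = -33.5000; (r_i+r_j)·cross = 4·-33.5000 = -134.0000
Σcross = 698.2500 → A = |Σcross|/2 = 349.1250 mm²
Σ(r_i+r_j)·cross = 16981.8750 → first moment M = |Σ|/6 = 2830.3125
R_c = M/A = 2830.3125/349.1250 = 8.1069 mm
θ = 161° = 2.809980 rad
V = θ·R_c·A = 2.809980·8.1069·349.1250 = 7953.122 mm³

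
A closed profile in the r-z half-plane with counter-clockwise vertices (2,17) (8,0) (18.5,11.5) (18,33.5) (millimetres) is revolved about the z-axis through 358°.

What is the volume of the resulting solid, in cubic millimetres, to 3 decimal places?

Volume = 21789.180 mm³

Profile (r,z), 4 vertices: (2,17) (8,0) (18.5,11.5) (18,33.5)
edge 0: (2,17)→(8,0)  cross = 2·0 − 8·17 = -136.0000; (r_i+r_j)·cross = 10·-136.0000 = -1360.0000
edge 1: (8,0)→(18.5,11.5)  cross = 8·11.5 − 18.5·0 = 92.0000; (r_i+r_j)·cross = 26.5·92.0000 = 2438.0000
edge 2: (18.5,11.5)→(18,33.5)  cross = 18.5·33.5 − 18·11.5 = 412.7500; (r_i+r_j)·cross = 36.5·412.7500 = 15065.3750
edge 3: (18,33.5)→(2,17)  cross = 18·17 − 2·33.5 = 239.0000; (r_i+r_j)·cross = 20·239.0000 = 4780.0000
Σcross = 607.7500 → A = |Σcross|/2 = 303.8750 mm²
Σ(r_i+r_j)·cross = 20923.3750 → first moment M = |Σ|/6 = 3487.2292
R_c = M/A = 3487.2292/303.8750 = 11.4759 mm
θ = 358° = 6.248279 rad
V = θ·R_c·A = 6.248279·11.4759·303.8750 = 21789.180 mm³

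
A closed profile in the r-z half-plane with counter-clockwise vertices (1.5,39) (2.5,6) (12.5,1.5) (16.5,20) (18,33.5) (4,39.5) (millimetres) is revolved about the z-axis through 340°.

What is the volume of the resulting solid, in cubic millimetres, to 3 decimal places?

Profile (r,z), 6 vertices: (1.5,39) (2.5,6) (12.5,1.5) (16.5,20) (18,33.5) (4,39.5)
edge 0: (1.5,39)→(2.5,6)  cross = 1.5·6 − 2.5·39 = -88.5000; (r_i+r_j)·cross = 4·-88.5000 = -354.0000
edge 1: (2.5,6)→(12.5,1.5)  cross = 2.5·1.5 − 12.5·6 = -71.2500; (r_i+r_j)·cross = 15·-71.2500 = -1068.7500
edge 2: (12.5,1.5)→(16.5,20)  cross = 12.5·20 − 16.5·1.5 = 225.2500; (r_i+r_j)·cross = 29·225.2500 = 6532.2500
edge 3: (16.5,20)→(18,33.5)  cross = 16.5·33.5 − 18·20 = 192.7500; (r_i+r_j)·cross = 34.5·192.7500 = 6649.8750
edge 4: (18,33.5)→(4,39.5)  cross = 18·39.5 − 4·33.5 = 577.0000; (r_i+r_j)·cross = 22·577.0000 = 12694.0000
edge 5: (4,39.5)→(1.5,39)  cross = 4·39 − 1.5·39.5 = 96.7500; (r_i+r_j)·cross = 5.5·96.7500 = 532.1250
Σcross = 932.0000 → A = |Σcross|/2 = 466.0000 mm²
Σ(r_i+r_j)·cross = 24985.5000 → first moment M = |Σ|/6 = 4164.2500
R_c = M/A = 4164.2500/466.0000 = 8.9362 mm
θ = 340° = 5.934119 rad
V = θ·R_c·A = 5.934119·8.9362·466.0000 = 24711.157 mm³

Volume = 24711.157 mm³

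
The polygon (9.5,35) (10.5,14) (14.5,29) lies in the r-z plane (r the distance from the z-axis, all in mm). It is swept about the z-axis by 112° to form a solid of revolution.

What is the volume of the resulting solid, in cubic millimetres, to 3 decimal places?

Profile (r,z), 3 vertices: (9.5,35) (10.5,14) (14.5,29)
edge 0: (9.5,35)→(10.5,14)  cross = 9.5·14 − 10.5·35 = -234.5000; (r_i+r_j)·cross = 20·-234.5000 = -4690.0000
edge 1: (10.5,14)→(14.5,29)  cross = 10.5·29 − 14.5·14 = 101.5000; (r_i+r_j)·cross = 25·101.5000 = 2537.5000
edge 2: (14.5,29)→(9.5,35)  cross = 14.5·35 − 9.5·29 = 232.0000; (r_i+r_j)·cross = 24·232.0000 = 5568.0000
Σcross = 99.0000 → A = |Σcross|/2 = 49.5000 mm²
Σ(r_i+r_j)·cross = 3415.5000 → first moment M = |Σ|/6 = 569.2500
R_c = M/A = 569.2500/49.5000 = 11.5000 mm
θ = 112° = 1.954769 rad
V = θ·R_c·A = 1.954769·11.5000·49.5000 = 1112.752 mm³

Volume = 1112.752 mm³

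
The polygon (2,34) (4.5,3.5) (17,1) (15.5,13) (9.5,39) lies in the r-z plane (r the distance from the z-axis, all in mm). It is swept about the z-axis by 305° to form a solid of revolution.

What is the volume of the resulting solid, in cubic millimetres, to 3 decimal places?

Profile (r,z), 5 vertices: (2,34) (4.5,3.5) (17,1) (15.5,13) (9.5,39)
edge 0: (2,34)→(4.5,3.5)  cross = 2·3.5 − 4.5·34 = -146.0000; (r_i+r_j)·cross = 6.5·-146.0000 = -949.0000
edge 1: (4.5,3.5)→(17,1)  cross = 4.5·1 − 17·3.5 = -55.0000; (r_i+r_j)·cross = 21.5·-55.0000 = -1182.5000
edge 2: (17,1)→(15.5,13)  cross = 17·13 − 15.5·1 = 205.5000; (r_i+r_j)·cross = 32.5·205.5000 = 6678.7500
edge 3: (15.5,13)→(9.5,39)  cross = 15.5·39 − 9.5·13 = 481.0000; (r_i+r_j)·cross = 25·481.0000 = 12025.0000
edge 4: (9.5,39)→(2,34)  cross = 9.5·34 − 2·39 = 245.0000; (r_i+r_j)·cross = 11.5·245.0000 = 2817.5000
Σcross = 730.5000 → A = |Σcross|/2 = 365.2500 mm²
Σ(r_i+r_j)·cross = 19389.7500 → first moment M = |Σ|/6 = 3231.6250
R_c = M/A = 3231.6250/365.2500 = 8.8477 mm
θ = 305° = 5.323254 rad
V = θ·R_c·A = 5.323254·8.8477·365.2500 = 17202.761 mm³

Volume = 17202.761 mm³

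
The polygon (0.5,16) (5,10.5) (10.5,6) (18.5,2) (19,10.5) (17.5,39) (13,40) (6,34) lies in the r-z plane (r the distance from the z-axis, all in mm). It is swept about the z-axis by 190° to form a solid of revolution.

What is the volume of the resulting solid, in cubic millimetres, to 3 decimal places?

Volume = 17781.065 mm³

Profile (r,z), 8 vertices: (0.5,16) (5,10.5) (10.5,6) (18.5,2) (19,10.5) (17.5,39) (13,40) (6,34)
edge 0: (0.5,16)→(5,10.5)  cross = 0.5·10.5 − 5·16 = -74.7500; (r_i+r_j)·cross = 5.5·-74.7500 = -411.1250
edge 1: (5,10.5)→(10.5,6)  cross = 5·6 − 10.5·10.5 = -80.2500; (r_i+r_j)·cross = 15.5·-80.2500 = -1243.8750
edge 2: (10.5,6)→(18.5,2)  cross = 10.5·2 − 18.5·6 = -90.0000; (r_i+r_j)·cross = 29·-90.0000 = -2610.0000
edge 3: (18.5,2)→(19,10.5)  cross = 18.5·10.5 − 19·2 = 156.2500; (r_i+r_j)·cross = 37.5·156.2500 = 5859.3750
edge 4: (19,10.5)→(17.5,39)  cross = 19·39 − 17.5·10.5 = 557.2500; (r_i+r_j)·cross = 36.5·557.2500 = 20339.6250
edge 5: (17.5,39)→(13,40)  cross = 17.5·40 − 13·39 = 193.0000; (r_i+r_j)·cross = 30.5·193.0000 = 5886.5000
edge 6: (13,40)→(6,34)  cross = 13·34 − 6·40 = 202.0000; (r_i+r_j)·cross = 19·202.0000 = 3838.0000
edge 7: (6,34)→(0.5,16)  cross = 6·16 − 0.5·34 = 79.0000; (r_i+r_j)·cross = 6.5·79.0000 = 513.5000
Σcross = 942.5000 → A = |Σcross|/2 = 471.2500 mm²
Σ(r_i+r_j)·cross = 32172.0000 → first moment M = |Σ|/6 = 5362.0000
R_c = M/A = 5362.0000/471.2500 = 11.3782 mm
θ = 190° = 3.316126 rad
V = θ·R_c·A = 3.316126·11.3782·471.2500 = 17781.065 mm³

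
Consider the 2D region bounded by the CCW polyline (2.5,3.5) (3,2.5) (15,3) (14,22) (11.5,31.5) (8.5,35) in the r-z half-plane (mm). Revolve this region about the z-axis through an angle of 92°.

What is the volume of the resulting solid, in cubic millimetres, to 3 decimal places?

Volume = 3925.776 mm³

Profile (r,z), 6 vertices: (2.5,3.5) (3,2.5) (15,3) (14,22) (11.5,31.5) (8.5,35)
edge 0: (2.5,3.5)→(3,2.5)  cross = 2.5·2.5 − 3·3.5 = -4.2500; (r_i+r_j)·cross = 5.5·-4.2500 = -23.3750
edge 1: (3,2.5)→(15,3)  cross = 3·3 − 15·2.5 = -28.5000; (r_i+r_j)·cross = 18·-28.5000 = -513.0000
edge 2: (15,3)→(14,22)  cross = 15·22 − 14·3 = 288.0000; (r_i+r_j)·cross = 29·288.0000 = 8352.0000
edge 3: (14,22)→(11.5,31.5)  cross = 14·31.5 − 11.5·22 = 188.0000; (r_i+r_j)·cross = 25.5·188.0000 = 4794.0000
edge 4: (11.5,31.5)→(8.5,35)  cross = 11.5·35 − 8.5·31.5 = 134.7500; (r_i+r_j)·cross = 20·134.7500 = 2695.0000
edge 5: (8.5,35)→(2.5,3.5)  cross = 8.5·3.5 − 2.5·35 = -57.7500; (r_i+r_j)·cross = 11·-57.7500 = -635.2500
Σcross = 520.2500 → A = |Σcross|/2 = 260.1250 mm²
Σ(r_i+r_j)·cross = 14669.3750 → first moment M = |Σ|/6 = 2444.8958
R_c = M/A = 2444.8958/260.1250 = 9.3989 mm
θ = 92° = 1.605703 rad
V = θ·R_c·A = 1.605703·9.3989·260.1250 = 3925.776 mm³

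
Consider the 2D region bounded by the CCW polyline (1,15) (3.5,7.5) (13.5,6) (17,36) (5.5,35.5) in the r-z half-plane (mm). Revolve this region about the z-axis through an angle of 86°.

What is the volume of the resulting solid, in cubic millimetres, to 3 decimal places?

Profile (r,z), 5 vertices: (1,15) (3.5,7.5) (13.5,6) (17,36) (5.5,35.5)
edge 0: (1,15)→(3.5,7.5)  cross = 1·7.5 − 3.5·15 = -45.0000; (r_i+r_j)·cross = 4.5·-45.0000 = -202.5000
edge 1: (3.5,7.5)→(13.5,6)  cross = 3.5·6 − 13.5·7.5 = -80.2500; (r_i+r_j)·cross = 17·-80.2500 = -1364.2500
edge 2: (13.5,6)→(17,36)  cross = 13.5·36 − 17·6 = 384.0000; (r_i+r_j)·cross = 30.5·384.0000 = 11712.0000
edge 3: (17,36)→(5.5,35.5)  cross = 17·35.5 − 5.5·36 = 405.5000; (r_i+r_j)·cross = 22.5·405.5000 = 9123.7500
edge 4: (5.5,35.5)→(1,15)  cross = 5.5·15 − 1·35.5 = 47.0000; (r_i+r_j)·cross = 6.5·47.0000 = 305.5000
Σcross = 711.2500 → A = |Σcross|/2 = 355.6250 mm²
Σ(r_i+r_j)·cross = 19574.5000 → first moment M = |Σ|/6 = 3262.4167
R_c = M/A = 3262.4167/355.6250 = 9.1738 mm
θ = 86° = 1.500983 rad
V = θ·R_c·A = 1.500983·9.1738·355.6250 = 4896.832 mm³

Volume = 4896.832 mm³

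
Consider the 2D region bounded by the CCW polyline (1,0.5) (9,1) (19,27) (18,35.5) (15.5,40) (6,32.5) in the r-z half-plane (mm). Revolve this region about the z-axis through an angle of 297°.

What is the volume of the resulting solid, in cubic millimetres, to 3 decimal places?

Profile (r,z), 6 vertices: (1,0.5) (9,1) (19,27) (18,35.5) (15.5,40) (6,32.5)
edge 0: (1,0.5)→(9,1)  cross = 1·1 − 9·0.5 = -3.5000; (r_i+r_j)·cross = 10·-3.5000 = -35.0000
edge 1: (9,1)→(19,27)  cross = 9·27 − 19·1 = 224.0000; (r_i+r_j)·cross = 28·224.0000 = 6272.0000
edge 2: (19,27)→(18,35.5)  cross = 19·35.5 − 18·27 = 188.5000; (r_i+r_j)·cross = 37·188.5000 = 6974.5000
edge 3: (18,35.5)→(15.5,40)  cross = 18·40 − 15.5·35.5 = 169.7500; (r_i+r_j)·cross = 33.5·169.7500 = 5686.6250
edge 4: (15.5,40)→(6,32.5)  cross = 15.5·32.5 − 6·40 = 263.7500; (r_i+r_j)·cross = 21.5·263.7500 = 5670.6250
edge 5: (6,32.5)→(1,0.5)  cross = 6·0.5 − 1·32.5 = -29.5000; (r_i+r_j)·cross = 7·-29.5000 = -206.5000
Σcross = 813.0000 → A = |Σcross|/2 = 406.5000 mm²
Σ(r_i+r_j)·cross = 24362.2500 → first moment M = |Σ|/6 = 4060.3750
R_c = M/A = 4060.3750/406.5000 = 9.9886 mm
θ = 297° = 5.183628 rad
V = θ·R_c·A = 5.183628·9.9886·406.5000 = 21047.473 mm³

Volume = 21047.473 mm³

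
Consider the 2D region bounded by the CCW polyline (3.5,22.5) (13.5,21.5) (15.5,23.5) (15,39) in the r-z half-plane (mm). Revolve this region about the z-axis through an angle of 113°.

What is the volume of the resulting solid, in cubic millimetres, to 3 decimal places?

Volume = 2319.333 mm³

Profile (r,z), 4 vertices: (3.5,22.5) (13.5,21.5) (15.5,23.5) (15,39)
edge 0: (3.5,22.5)→(13.5,21.5)  cross = 3.5·21.5 − 13.5·22.5 = -228.5000; (r_i+r_j)·cross = 17·-228.5000 = -3884.5000
edge 1: (13.5,21.5)→(15.5,23.5)  cross = 13.5·23.5 − 15.5·21.5 = -16.0000; (r_i+r_j)·cross = 29·-16.0000 = -464.0000
edge 2: (15.5,23.5)→(15,39)  cross = 15.5·39 − 15·23.5 = 252.0000; (r_i+r_j)·cross = 30.5·252.0000 = 7686.0000
edge 3: (15,39)→(3.5,22.5)  cross = 15·22.5 − 3.5·39 = 201.0000; (r_i+r_j)·cross = 18.5·201.0000 = 3718.5000
Σcross = 208.5000 → A = |Σcross|/2 = 104.2500 mm²
Σ(r_i+r_j)·cross = 7056.0000 → first moment M = |Σ|/6 = 1176.0000
R_c = M/A = 1176.0000/104.2500 = 11.2806 mm
θ = 113° = 1.972222 rad
V = θ·R_c·A = 1.972222·11.2806·104.2500 = 2319.333 mm³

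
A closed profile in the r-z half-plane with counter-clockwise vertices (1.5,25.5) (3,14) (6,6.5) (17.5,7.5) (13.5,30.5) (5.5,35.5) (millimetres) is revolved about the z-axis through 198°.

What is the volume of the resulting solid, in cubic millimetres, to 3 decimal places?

Volume = 10073.013 mm³

Profile (r,z), 6 vertices: (1.5,25.5) (3,14) (6,6.5) (17.5,7.5) (13.5,30.5) (5.5,35.5)
edge 0: (1.5,25.5)→(3,14)  cross = 1.5·14 − 3·25.5 = -55.5000; (r_i+r_j)·cross = 4.5·-55.5000 = -249.7500
edge 1: (3,14)→(6,6.5)  cross = 3·6.5 − 6·14 = -64.5000; (r_i+r_j)·cross = 9·-64.5000 = -580.5000
edge 2: (6,6.5)→(17.5,7.5)  cross = 6·7.5 − 17.5·6.5 = -68.7500; (r_i+r_j)·cross = 23.5·-68.7500 = -1615.6250
edge 3: (17.5,7.5)→(13.5,30.5)  cross = 17.5·30.5 − 13.5·7.5 = 432.5000; (r_i+r_j)·cross = 31·432.5000 = 13407.5000
edge 4: (13.5,30.5)→(5.5,35.5)  cross = 13.5·35.5 − 5.5·30.5 = 311.5000; (r_i+r_j)·cross = 19·311.5000 = 5918.5000
edge 5: (5.5,35.5)→(1.5,25.5)  cross = 5.5·25.5 − 1.5·35.5 = 87.0000; (r_i+r_j)·cross = 7·87.0000 = 609.0000
Σcross = 642.2500 → A = |Σcross|/2 = 321.1250 mm²
Σ(r_i+r_j)·cross = 17489.1250 → first moment M = |Σ|/6 = 2914.8542
R_c = M/A = 2914.8542/321.1250 = 9.0770 mm
θ = 198° = 3.455752 rad
V = θ·R_c·A = 3.455752·9.0770·321.1250 = 10073.013 mm³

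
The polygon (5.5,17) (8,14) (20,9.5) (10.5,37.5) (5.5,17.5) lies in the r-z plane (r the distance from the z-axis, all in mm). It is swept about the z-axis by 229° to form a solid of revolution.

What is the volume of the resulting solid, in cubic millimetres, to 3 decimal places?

Profile (r,z), 5 vertices: (5.5,17) (8,14) (20,9.5) (10.5,37.5) (5.5,17.5)
edge 0: (5.5,17)→(8,14)  cross = 5.5·14 − 8·17 = -59.0000; (r_i+r_j)·cross = 13.5·-59.0000 = -796.5000
edge 1: (8,14)→(20,9.5)  cross = 8·9.5 − 20·14 = -204.0000; (r_i+r_j)·cross = 28·-204.0000 = -5712.0000
edge 2: (20,9.5)→(10.5,37.5)  cross = 20·37.5 − 10.5·9.5 = 650.2500; (r_i+r_j)·cross = 30.5·650.2500 = 19832.6250
edge 3: (10.5,37.5)→(5.5,17.5)  cross = 10.5·17.5 − 5.5·37.5 = -22.5000; (r_i+r_j)·cross = 16·-22.5000 = -360.0000
edge 4: (5.5,17.5)→(5.5,17)  cross = 5.5·17 − 5.5·17.5 = -2.7500; (r_i+r_j)·cross = 11·-2.7500 = -30.2500
Σcross = 362.0000 → A = |Σcross|/2 = 181.0000 mm²
Σ(r_i+r_j)·cross = 12933.8750 → first moment M = |Σ|/6 = 2155.6458
R_c = M/A = 2155.6458/181.0000 = 11.9096 mm
θ = 229° = 3.996804 rad
V = θ·R_c·A = 3.996804·11.9096·181.0000 = 8615.694 mm³

Volume = 8615.694 mm³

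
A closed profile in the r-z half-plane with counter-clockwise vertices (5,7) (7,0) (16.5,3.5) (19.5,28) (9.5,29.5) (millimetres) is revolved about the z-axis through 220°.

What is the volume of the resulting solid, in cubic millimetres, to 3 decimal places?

Volume = 14051.151 mm³

Profile (r,z), 5 vertices: (5,7) (7,0) (16.5,3.5) (19.5,28) (9.5,29.5)
edge 0: (5,7)→(7,0)  cross = 5·0 − 7·7 = -49.0000; (r_i+r_j)·cross = 12·-49.0000 = -588.0000
edge 1: (7,0)→(16.5,3.5)  cross = 7·3.5 − 16.5·0 = 24.5000; (r_i+r_j)·cross = 23.5·24.5000 = 575.7500
edge 2: (16.5,3.5)→(19.5,28)  cross = 16.5·28 − 19.5·3.5 = 393.7500; (r_i+r_j)·cross = 36·393.7500 = 14175.0000
edge 3: (19.5,28)→(9.5,29.5)  cross = 19.5·29.5 − 9.5·28 = 309.2500; (r_i+r_j)·cross = 29·309.2500 = 8968.2500
edge 4: (9.5,29.5)→(5,7)  cross = 9.5·7 − 5·29.5 = -81.0000; (r_i+r_j)·cross = 14.5·-81.0000 = -1174.5000
Σcross = 597.5000 → A = |Σcross|/2 = 298.7500 mm²
Σ(r_i+r_j)·cross = 21956.5000 → first moment M = |Σ|/6 = 3659.4167
R_c = M/A = 3659.4167/298.7500 = 12.2491 mm
θ = 220° = 3.839724 rad
V = θ·R_c·A = 3.839724·12.2491·298.7500 = 14051.151 mm³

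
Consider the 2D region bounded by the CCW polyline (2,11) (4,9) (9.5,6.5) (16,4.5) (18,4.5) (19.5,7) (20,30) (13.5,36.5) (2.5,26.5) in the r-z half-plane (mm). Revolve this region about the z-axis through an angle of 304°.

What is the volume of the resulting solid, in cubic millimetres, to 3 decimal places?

Volume = 27609.177 mm³

Profile (r,z), 9 vertices: (2,11) (4,9) (9.5,6.5) (16,4.5) (18,4.5) (19.5,7) (20,30) (13.5,36.5) (2.5,26.5)
edge 0: (2,11)→(4,9)  cross = 2·9 − 4·11 = -26.0000; (r_i+r_j)·cross = 6·-26.0000 = -156.0000
edge 1: (4,9)→(9.5,6.5)  cross = 4·6.5 − 9.5·9 = -59.5000; (r_i+r_j)·cross = 13.5·-59.5000 = -803.2500
edge 2: (9.5,6.5)→(16,4.5)  cross = 9.5·4.5 − 16·6.5 = -61.2500; (r_i+r_j)·cross = 25.5·-61.2500 = -1561.8750
edge 3: (16,4.5)→(18,4.5)  cross = 16·4.5 − 18·4.5 = -9.0000; (r_i+r_j)·cross = 34·-9.0000 = -306.0000
edge 4: (18,4.5)→(19.5,7)  cross = 18·7 − 19.5·4.5 = 38.2500; (r_i+r_j)·cross = 37.5·38.2500 = 1434.3750
edge 5: (19.5,7)→(20,30)  cross = 19.5·30 − 20·7 = 445.0000; (r_i+r_j)·cross = 39.5·445.0000 = 17577.5000
edge 6: (20,30)→(13.5,36.5)  cross = 20·36.5 − 13.5·30 = 325.0000; (r_i+r_j)·cross = 33.5·325.0000 = 10887.5000
edge 7: (13.5,36.5)→(2.5,26.5)  cross = 13.5·26.5 − 2.5·36.5 = 266.5000; (r_i+r_j)·cross = 16·266.5000 = 4264.0000
edge 8: (2.5,26.5)→(2,11)  cross = 2.5·11 − 2·26.5 = -25.5000; (r_i+r_j)·cross = 4.5·-25.5000 = -114.7500
Σcross = 893.5000 → A = |Σcross|/2 = 446.7500 mm²
Σ(r_i+r_j)·cross = 31221.5000 → first moment M = |Σ|/6 = 5203.5833
R_c = M/A = 5203.5833/446.7500 = 11.6476 mm
θ = 304° = 5.305801 rad
V = θ·R_c·A = 5.305801·11.6476·446.7500 = 27609.177 mm³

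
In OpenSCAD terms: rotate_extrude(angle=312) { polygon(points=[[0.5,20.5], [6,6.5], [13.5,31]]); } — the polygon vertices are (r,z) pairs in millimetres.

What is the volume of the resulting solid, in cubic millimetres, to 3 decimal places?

Profile (r,z), 3 vertices: (0.5,20.5) (6,6.5) (13.5,31)
edge 0: (0.5,20.5)→(6,6.5)  cross = 0.5·6.5 − 6·20.5 = -119.7500; (r_i+r_j)·cross = 6.5·-119.7500 = -778.3750
edge 1: (6,6.5)→(13.5,31)  cross = 6·31 − 13.5·6.5 = 98.2500; (r_i+r_j)·cross = 19.5·98.2500 = 1915.8750
edge 2: (13.5,31)→(0.5,20.5)  cross = 13.5·20.5 − 0.5·31 = 261.2500; (r_i+r_j)·cross = 14·261.2500 = 3657.5000
Σcross = 239.7500 → A = |Σcross|/2 = 119.8750 mm²
Σ(r_i+r_j)·cross = 4795.0000 → first moment M = |Σ|/6 = 799.1667
R_c = M/A = 799.1667/119.8750 = 6.6667 mm
θ = 312° = 5.445427 rad
V = θ·R_c·A = 5.445427·6.6667·119.8750 = 4351.804 mm³

Volume = 4351.804 mm³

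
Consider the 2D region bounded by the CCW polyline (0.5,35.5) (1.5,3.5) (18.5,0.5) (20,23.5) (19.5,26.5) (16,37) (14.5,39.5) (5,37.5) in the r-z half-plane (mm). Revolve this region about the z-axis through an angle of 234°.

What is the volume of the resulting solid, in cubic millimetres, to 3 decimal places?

Volume = 26480.432 mm³

Profile (r,z), 8 vertices: (0.5,35.5) (1.5,3.5) (18.5,0.5) (20,23.5) (19.5,26.5) (16,37) (14.5,39.5) (5,37.5)
edge 0: (0.5,35.5)→(1.5,3.5)  cross = 0.5·3.5 − 1.5·35.5 = -51.5000; (r_i+r_j)·cross = 2·-51.5000 = -103.0000
edge 1: (1.5,3.5)→(18.5,0.5)  cross = 1.5·0.5 − 18.5·3.5 = -64.0000; (r_i+r_j)·cross = 20·-64.0000 = -1280.0000
edge 2: (18.5,0.5)→(20,23.5)  cross = 18.5·23.5 − 20·0.5 = 424.7500; (r_i+r_j)·cross = 38.5·424.7500 = 16352.8750
edge 3: (20,23.5)→(19.5,26.5)  cross = 20·26.5 − 19.5·23.5 = 71.7500; (r_i+r_j)·cross = 39.5·71.7500 = 2834.1250
edge 4: (19.5,26.5)→(16,37)  cross = 19.5·37 − 16·26.5 = 297.5000; (r_i+r_j)·cross = 35.5·297.5000 = 10561.2500
edge 5: (16,37)→(14.5,39.5)  cross = 16·39.5 − 14.5·37 = 95.5000; (r_i+r_j)·cross = 30.5·95.5000 = 2912.7500
edge 6: (14.5,39.5)→(5,37.5)  cross = 14.5·37.5 − 5·39.5 = 346.2500; (r_i+r_j)·cross = 19.5·346.2500 = 6751.8750
edge 7: (5,37.5)→(0.5,35.5)  cross = 5·35.5 − 0.5·37.5 = 158.7500; (r_i+r_j)·cross = 5.5·158.7500 = 873.1250
Σcross = 1279.0000 → A = |Σcross|/2 = 639.5000 mm²
Σ(r_i+r_j)·cross = 38903.0000 → first moment M = |Σ|/6 = 6483.8333
R_c = M/A = 6483.8333/639.5000 = 10.1389 mm
θ = 234° = 4.084070 rad
V = θ·R_c·A = 4.084070·10.1389·639.5000 = 26480.432 mm³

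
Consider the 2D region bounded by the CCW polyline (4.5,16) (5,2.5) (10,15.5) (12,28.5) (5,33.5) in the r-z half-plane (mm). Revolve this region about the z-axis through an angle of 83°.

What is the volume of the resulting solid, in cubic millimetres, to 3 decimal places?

Volume = 1461.118 mm³

Profile (r,z), 5 vertices: (4.5,16) (5,2.5) (10,15.5) (12,28.5) (5,33.5)
edge 0: (4.5,16)→(5,2.5)  cross = 4.5·2.5 − 5·16 = -68.7500; (r_i+r_j)·cross = 9.5·-68.7500 = -653.1250
edge 1: (5,2.5)→(10,15.5)  cross = 5·15.5 − 10·2.5 = 52.5000; (r_i+r_j)·cross = 15·52.5000 = 787.5000
edge 2: (10,15.5)→(12,28.5)  cross = 10·28.5 − 12·15.5 = 99.0000; (r_i+r_j)·cross = 22·99.0000 = 2178.0000
edge 3: (12,28.5)→(5,33.5)  cross = 12·33.5 − 5·28.5 = 259.5000; (r_i+r_j)·cross = 17·259.5000 = 4411.5000
edge 4: (5,33.5)→(4.5,16)  cross = 5·16 − 4.5·33.5 = -70.7500; (r_i+r_j)·cross = 9.5·-70.7500 = -672.1250
Σcross = 271.5000 → A = |Σcross|/2 = 135.7500 mm²
Σ(r_i+r_j)·cross = 6051.7500 → first moment M = |Σ|/6 = 1008.6250
R_c = M/A = 1008.6250/135.7500 = 7.4300 mm
θ = 83° = 1.448623 rad
V = θ·R_c·A = 1.448623·7.4300·135.7500 = 1461.118 mm³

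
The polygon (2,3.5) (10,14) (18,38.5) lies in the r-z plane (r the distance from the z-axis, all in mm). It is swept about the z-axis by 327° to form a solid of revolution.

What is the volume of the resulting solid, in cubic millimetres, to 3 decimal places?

Profile (r,z), 3 vertices: (2,3.5) (10,14) (18,38.5)
edge 0: (2,3.5)→(10,14)  cross = 2·14 − 10·3.5 = -7.0000; (r_i+r_j)·cross = 12·-7.0000 = -84.0000
edge 1: (10,14)→(18,38.5)  cross = 10·38.5 − 18·14 = 133.0000; (r_i+r_j)·cross = 28·133.0000 = 3724.0000
edge 2: (18,38.5)→(2,3.5)  cross = 18·3.5 − 2·38.5 = -14.0000; (r_i+r_j)·cross = 20·-14.0000 = -280.0000
Σcross = 112.0000 → A = |Σcross|/2 = 56.0000 mm²
Σ(r_i+r_j)·cross = 3360.0000 → first moment M = |Σ|/6 = 560.0000
R_c = M/A = 560.0000/56.0000 = 10.0000 mm
θ = 327° = 5.707227 rad
V = θ·R_c·A = 5.707227·10.0000·56.0000 = 3196.047 mm³

Volume = 3196.047 mm³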